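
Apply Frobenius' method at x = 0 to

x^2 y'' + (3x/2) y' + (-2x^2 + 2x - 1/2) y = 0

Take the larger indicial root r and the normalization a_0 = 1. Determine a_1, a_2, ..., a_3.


Write in Frobenius form y'' + (p(x)/x) y' + (q(x)/x^2) y = 0:
  p(x) = 3/2,  q(x) = -2x^2 + 2x - 1/2.
Indicial equation: r(r-1) + (3/2) r + (-1/2) = 0 -> roots r_1 = 1/2, r_2 = -1.
Take r = r_1 = 1/2. Let y(x) = x^r sum_{n>=0} a_n x^n with a_0 = 1.
Substitute y = x^r sum a_n x^n and match x^{r+n}. The recurrence is
  D(n) a_n + 2 a_{n-1} - 2 a_{n-2} = 0,  where D(n) = (r+n)(r+n-1) + (3/2)(r+n) + (-1/2).
  a_n = [-2 a_{n-1} + 2 a_{n-2}] / D(n).
Since the indicial polynomial factors as (r - r_1)(r - r_2), D(n) = (r_1 + n - r_1)(r_1 + n - r_2) = n(n + 3/2).
Evaluating step by step (a_0 = 1):
  n = 1: D(1) = 1(1 + 3/2) = 5/2; numerator = -2(1) = -2; a_1 = (-2)/(5/2) = -4/5
  n = 2: D(2) = 2(2 + 3/2) = 7; numerator = -2(-4/5) + 2(1) = 18/5; a_2 = (18/5)/(7) = 18/35
  n = 3: D(3) = 3(3 + 3/2) = 27/2; numerator = -2(18/35) + 2(-4/5) = -92/35; a_3 = (-92/35)/(27/2) = -184/945

r = 1/2; a_0 = 1; a_1 = -4/5; a_2 = 18/35; a_3 = -184/945


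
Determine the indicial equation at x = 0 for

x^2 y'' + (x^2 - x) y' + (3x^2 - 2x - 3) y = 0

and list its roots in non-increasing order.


Divide by x^2 to reach normal form y'' + P_1(x) y' + P_2(x) y = 0 with P_1(x) = 1 - 1/x and P_2(x) = 3 - 2/x - 3/x^2.
x = 0 is a singular point because the y'-coefficient 1 - 1/x has a pole at x = 0 and the y-coefficient 3 - 2/x - 3/x^2 has a pole at x = 0.
It is a regular singular point because x P_1(x) = p(x) = x - 1 and x^2 P_2(x) = q(x) = 3x^2 - 2x - 3 are polynomials, hence analytic at x = 0.
p(0) = -1,  q(0) = -3.
Indicial equation: r(r-1) + p(0) r + q(0) = 0, i.e. r^2 + (p(0) - 1) r + q(0) = 0, i.e. r^2 - 2 r - 3 = 0.
Discriminant: (-2)^2 - 4(-3) = 16, so r = (2 ± 4)/2.
Solving: r_1 = 3, r_2 = -1.

indicial: r^2 - 2 r - 3 = 0; roots r_1 = 3, r_2 = -1


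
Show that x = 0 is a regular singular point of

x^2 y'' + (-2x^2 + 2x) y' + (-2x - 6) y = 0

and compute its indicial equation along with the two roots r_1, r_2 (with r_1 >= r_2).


Divide by x^2 to reach normal form y'' + P_1(x) y' + P_2(x) y = 0 with P_1(x) = -2 + 2/x and P_2(x) = -2/x - 6/x^2.
x = 0 is a singular point because the y'-coefficient -2 + 2/x has a pole at x = 0 and the y-coefficient -2/x - 6/x^2 has a pole at x = 0.
It is a regular singular point because x P_1(x) = p(x) = 2 - 2x and x^2 P_2(x) = q(x) = -2x - 6 are polynomials, hence analytic at x = 0.
p(0) = 2,  q(0) = -6.
Indicial equation: r(r-1) + p(0) r + q(0) = 0, i.e. r^2 + (p(0) - 1) r + q(0) = 0, i.e. r^2 + 1 r - 6 = 0.
Discriminant: (1)^2 - 4(-6) = 25, so r = (-1 ± 5)/2.
Solving: r_1 = 2, r_2 = -3.

indicial: r^2 + 1 r - 6 = 0; roots r_1 = 2, r_2 = -3


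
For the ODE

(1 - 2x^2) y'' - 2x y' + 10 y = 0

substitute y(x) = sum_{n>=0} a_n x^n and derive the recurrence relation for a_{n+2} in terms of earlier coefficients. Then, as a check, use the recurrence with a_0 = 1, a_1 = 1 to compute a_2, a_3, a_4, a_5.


Substitute y = sum_n a_n x^n.
(1 - 2 x^2) y'' contributes (n+2)(n+1) a_{n+2} - 2 n(n-1) a_n at x^n.
-2 x y'(x) contributes -2 n a_n at x^n.
10 y(x) contributes 10 a_n at x^n.
Matching x^n: (n+2)(n+1) a_{n+2} + (-2 n(n-1) - 2 n + 10) a_n = 0.
Thus a_{n+2} = (2 n(n-1) + 2 n - 10) / ((n+1)(n+2)) * a_n.

Check with a_0 = 1, a_1 = 1 (apply the recurrence for n = 0, 1, 2, 3): a_0 = 1, a_1 = 1, a_2 = -5, a_3 = -4/3, a_4 = 5/6, a_5 = -8/15.

a_(n+2) = (2 n(n-1) + 2 n - 10) / ((n+1)(n+2)) * a_n; check: a_0 = 1, a_1 = 1, a_2 = -5, a_3 = -4/3, a_4 = 5/6, a_5 = -8/15


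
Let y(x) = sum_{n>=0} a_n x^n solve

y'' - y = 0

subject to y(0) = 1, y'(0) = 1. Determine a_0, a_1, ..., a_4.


Ansatz: y(x) = sum_{n>=0} a_n x^n, so y'(x) = sum_{n>=1} n a_n x^(n-1) and y''(x) = sum_{n>=2} n(n-1) a_n x^(n-2).
Substitute into P(x) y'' + Q(x) y' + R(x) y = 0 with P(x) = 1, Q(x) = 0, R(x) = -1, and match powers of x.
Initial conditions: a_0 = 1, a_1 = 1.
Setting the coefficient of each power of x to zero and solving order by order (substituting the coefficients already found):
  x^0: 2 a_2 - a_0 = 0  ->  2 a_2 = a_0 = 1  ->  a_2 = 1/2
  x^1: 6 a_3 - a_1 = 0  ->  6 a_3 = a_1 = 1  ->  a_3 = 1/6
  x^2: 12 a_4 - a_2 = 0  ->  12 a_4 = a_2 = 1/2  ->  a_4 = 1/24
Truncated series: y(x) = 1 + x + (1/2) x^2 + (1/6) x^3 + (1/24) x^4 + O(x^5).

a_0 = 1; a_1 = 1; a_2 = 1/2; a_3 = 1/6; a_4 = 1/24


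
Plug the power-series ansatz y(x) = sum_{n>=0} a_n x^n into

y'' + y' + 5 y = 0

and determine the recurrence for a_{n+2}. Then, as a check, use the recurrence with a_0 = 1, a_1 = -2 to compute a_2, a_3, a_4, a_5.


Substitute y = sum_n a_n x^n.
y''(x) has coefficient (n+2)(n+1) a_{n+2} at x^n;
y'(x) has coefficient (n+1) a_{n+1} at x^n;
5 y(x) has coefficient 5 a_n at x^n.
Matching x^n: (n+2)(n+1) a_{n+2} + (n+1) a_{n+1} + 5 a_n = 0.
Thus a_{n+2} = [-(n+1) a_{n+1} - 5 a_n] / ((n+1)(n+2)).

Check with a_0 = 1, a_1 = -2 (apply the recurrence for n = 0, 1, 2, 3): a_0 = 1, a_1 = -2, a_2 = -3/2, a_3 = 13/6, a_4 = 1/12, a_5 = -67/120.

a_(n+2) = [-(n+1) a_(n+1) - 5 a_n] / ((n+1)(n+2)); check: a_0 = 1, a_1 = -2, a_2 = -3/2, a_3 = 13/6, a_4 = 1/12, a_5 = -67/120


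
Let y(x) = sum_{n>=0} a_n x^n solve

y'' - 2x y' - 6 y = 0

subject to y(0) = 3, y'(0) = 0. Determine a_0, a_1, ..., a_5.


Ansatz: y(x) = sum_{n>=0} a_n x^n, so y'(x) = sum_{n>=1} n a_n x^(n-1) and y''(x) = sum_{n>=2} n(n-1) a_n x^(n-2).
Substitute into P(x) y'' + Q(x) y' + R(x) y = 0 with P(x) = 1, Q(x) = -2x, R(x) = -6, and match powers of x.
Initial conditions: a_0 = 3, a_1 = 0.
Setting the coefficient of each power of x to zero and solving order by order (substituting the coefficients already found):
  x^0: 2 a_2 - 6 a_0 = 0  ->  2 a_2 = 6 a_0 = 18  ->  a_2 = 9
  x^1: 6 a_3 - 8 a_1 = 0  ->  6 a_3 = 8 a_1 = 0  ->  a_3 = 0
  x^2: 12 a_4 - 10 a_2 = 0  ->  12 a_4 = 10 a_2 = 90  ->  a_4 = 15/2
  x^3: 20 a_5 - 12 a_3 = 0  ->  20 a_5 = 12 a_3 = 0  ->  a_5 = 0
Truncated series: y(x) = 3 + 9 x^2 + (15/2) x^4 + O(x^6).

a_0 = 3; a_1 = 0; a_2 = 9; a_3 = 0; a_4 = 15/2; a_5 = 0


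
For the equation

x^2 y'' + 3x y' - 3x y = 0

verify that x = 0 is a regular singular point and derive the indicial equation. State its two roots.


Divide by x^2 to reach normal form y'' + P_1(x) y' + P_2(x) y = 0 with P_1(x) = 3/x and P_2(x) = -3/x.
x = 0 is a singular point because the y'-coefficient 3/x has a pole at x = 0 and the y-coefficient -3/x has a pole at x = 0.
It is a regular singular point because x P_1(x) = p(x) = 3 and x^2 P_2(x) = q(x) = -3x are polynomials, hence analytic at x = 0.
p(0) = 3,  q(0) = 0.
Indicial equation: r(r-1) + p(0) r + q(0) = 0, i.e. r^2 + (p(0) - 1) r + q(0) = 0, i.e. r^2 + 2 r = 0.
Discriminant: (2)^2 - 4(0) = 4, so r = (-2 ± 2)/2.
Solving: r_1 = 0, r_2 = -2.

indicial: r^2 + 2 r = 0; roots r_1 = 0, r_2 = -2


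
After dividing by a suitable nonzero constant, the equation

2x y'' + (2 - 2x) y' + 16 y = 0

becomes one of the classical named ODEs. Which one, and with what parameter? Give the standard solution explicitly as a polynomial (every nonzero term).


All three coefficients share the factor 2; dividing through by 2 gives  x y'' + (1 - x) y' + 8 y = 0.
This matches the Laguerre equation x y'' + (1 - x) y' + n y = 0 with n = 8; the polynomial solution is L_8(x).
With y = sum_k a_k x^k, matching x^k gives (k+1)k a_{k+1} + (k+1) a_{k+1} - k a_k + n a_k = 0, i.e. (k+1)^2 a_{k+1} = (k - n) a_k = (k - 8) a_k. The right side vanishes at k = 8, so the series terminates at degree 8.
Standard normalization L_n(0) = 1 gives a_0 = 1. Work upward with a_{k+1} = (k - 8) a_k / (k+1)^2:
  a_1 = (0 - 8)(1) / 1^2 = -8/1 = -8
  a_2 = (1 - 8)(-8) / 2^2 = 56/4 = 14
  a_3 = (2 - 8)(14) / 3^2 = -84/9 = -28/3
  a_4 = (3 - 8)(-28/3) / 4^2 = (140/3)/16 = 35/12
  a_5 = (4 - 8)(35/12) / 5^2 = (-35/3)/25 = -7/15
  a_6 = (5 - 8)(-7/15) / 6^2 = (7/5)/36 = 7/180
  a_7 = (6 - 8)(7/180) / 7^2 = (-7/90)/49 = -1/630
  a_8 = (7 - 8)(-1/630) / 8^2 = (1/630)/64 = 1/40320
Hence L_8(x) = x^8/40320 - x^7/630 + 7 x^6/180 - 7 x^5/15 + 35 x^4/12 - 28 x^3/3 + 14 x^2 - 8 x + 1.

L_8(x); series = x^8/40320 - x^7/630 + 7 x^6/180 - 7 x^5/15 + 35 x^4/12 - 28 x^3/3 + 14 x^2 - 8 x + 1


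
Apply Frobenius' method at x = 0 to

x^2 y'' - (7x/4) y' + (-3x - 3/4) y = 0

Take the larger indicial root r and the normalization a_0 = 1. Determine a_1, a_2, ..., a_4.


Write in Frobenius form y'' + (p(x)/x) y' + (q(x)/x^2) y = 0:
  p(x) = -7/4,  q(x) = -3x - 3/4.
Indicial equation: r(r-1) + (-7/4) r + (-3/4) = 0 -> roots r_1 = 3, r_2 = -1/4.
Take r = r_1 = 3. Let y(x) = x^r sum_{n>=0} a_n x^n with a_0 = 1.
Substitute y = x^r sum a_n x^n and match x^{r+n}. The recurrence is
  D(n) a_n - 3 a_{n-1} = 0,  where D(n) = (r+n)(r+n-1) + (-7/4)(r+n) + (-3/4).
  a_n = 3 / D(n) * a_{n-1}.
Since the indicial polynomial factors as (r - r_1)(r - r_2), D(n) = (r_1 + n - r_1)(r_1 + n - r_2) = n(n + 13/4).
Evaluating step by step (a_0 = 1):
  n = 1: D(1) = 1(1 + 13/4) = 17/4; numerator = 3(1) = 3; a_1 = (3)/(17/4) = 12/17
  n = 2: D(2) = 2(2 + 13/4) = 21/2; numerator = 3(12/17) = 36/17; a_2 = (36/17)/(21/2) = 24/119
  n = 3: D(3) = 3(3 + 13/4) = 75/4; numerator = 3(24/119) = 72/119; a_3 = (72/119)/(75/4) = 96/2975
  n = 4: D(4) = 4(4 + 13/4) = 29; numerator = 3(96/2975) = 288/2975; a_4 = (288/2975)/(29) = 288/86275

r = 3; a_0 = 1; a_1 = 12/17; a_2 = 24/119; a_3 = 96/2975; a_4 = 288/86275


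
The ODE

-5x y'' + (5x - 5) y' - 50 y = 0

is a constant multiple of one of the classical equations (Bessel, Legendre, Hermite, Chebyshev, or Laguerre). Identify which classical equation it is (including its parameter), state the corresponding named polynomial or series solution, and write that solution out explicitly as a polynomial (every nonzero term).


All three coefficients share the factor -5; dividing through by -5 gives  x y'' + (1 - x) y' + 10 y = 0.
This matches the Laguerre equation x y'' + (1 - x) y' + n y = 0 with n = 10; the polynomial solution is L_10(x).
With y = sum_k a_k x^k, matching x^k gives (k+1)k a_{k+1} + (k+1) a_{k+1} - k a_k + n a_k = 0, i.e. (k+1)^2 a_{k+1} = (k - n) a_k = (k - 10) a_k. The right side vanishes at k = 10, so the series terminates at degree 10.
Standard normalization L_n(0) = 1 gives a_0 = 1. Work upward with a_{k+1} = (k - 10) a_k / (k+1)^2:
  a_1 = (0 - 10)(1) / 1^2 = -10/1 = -10
  a_2 = (1 - 10)(-10) / 2^2 = 90/4 = 45/2
  a_3 = (2 - 10)(45/2) / 3^2 = -180/9 = -20
  a_4 = (3 - 10)(-20) / 4^2 = 140/16 = 35/4
  a_5 = (4 - 10)(35/4) / 5^2 = (-105/2)/25 = -21/10
  a_6 = (5 - 10)(-21/10) / 6^2 = (21/2)/36 = 7/24
  a_7 = (6 - 10)(7/24) / 7^2 = (-7/6)/49 = -1/42
  a_8 = (7 - 10)(-1/42) / 8^2 = (1/14)/64 = 1/896
  a_9 = (8 - 10)(1/896) / 9^2 = (-1/448)/81 = -1/36288
  a_10 = (9 - 10)(-1/36288) / 10^2 = (1/36288)/100 = 1/3628800
Hence L_10(x) = x^10/3628800 - x^9/36288 + x^8/896 - x^7/42 + 7 x^6/24 - 21 x^5/10 + 35 x^4/4 - 20 x^3 + 45 x^2/2 - 10 x + 1.

L_10(x); series = x^10/3628800 - x^9/36288 + x^8/896 - x^7/42 + 7 x^6/24 - 21 x^5/10 + 35 x^4/4 - 20 x^3 + 45 x^2/2 - 10 x + 1


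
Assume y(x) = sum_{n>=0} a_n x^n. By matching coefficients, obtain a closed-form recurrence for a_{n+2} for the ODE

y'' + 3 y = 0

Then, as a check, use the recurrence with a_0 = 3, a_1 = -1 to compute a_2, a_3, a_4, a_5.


Substitute y = sum_n a_n x^n into y'' + (const) y = 0.
y''(x) = sum_{n>=0} (n+2)(n+1) a_{n+2} x^n.
The ODE becomes sum_n [(n+2)(n+1) a_{n+2} + 3 a_n] x^n = 0.
Setting each coefficient to zero gives the recurrence:
  (n+2)(n+1) a_{n+2} + 3 a_n = 0,
  a_{n+2} = -3 / ((n+1)(n+2)) a_n.

Check with a_0 = 3, a_1 = -1 (apply the recurrence for n = 0, 1, 2, 3): a_0 = 3, a_1 = -1, a_2 = -9/2, a_3 = 1/2, a_4 = 9/8, a_5 = -3/40.

a_{n+2} = -3/((n+1)(n+2)) * a_n; check: a_0 = 3, a_1 = -1, a_2 = -9/2, a_3 = 1/2, a_4 = 9/8, a_5 = -3/40


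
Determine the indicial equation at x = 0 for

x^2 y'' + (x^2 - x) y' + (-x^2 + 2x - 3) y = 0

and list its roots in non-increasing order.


Divide by x^2 to reach normal form y'' + P_1(x) y' + P_2(x) y = 0 with P_1(x) = 1 - 1/x and P_2(x) = -1 + 2/x - 3/x^2.
x = 0 is a singular point because the y'-coefficient 1 - 1/x has a pole at x = 0 and the y-coefficient -1 + 2/x - 3/x^2 has a pole at x = 0.
It is a regular singular point because x P_1(x) = p(x) = x - 1 and x^2 P_2(x) = q(x) = -x^2 + 2x - 3 are polynomials, hence analytic at x = 0.
p(0) = -1,  q(0) = -3.
Indicial equation: r(r-1) + p(0) r + q(0) = 0, i.e. r^2 + (p(0) - 1) r + q(0) = 0, i.e. r^2 - 2 r - 3 = 0.
Discriminant: (-2)^2 - 4(-3) = 16, so r = (2 ± 4)/2.
Solving: r_1 = 3, r_2 = -1.

indicial: r^2 - 2 r - 3 = 0; roots r_1 = 3, r_2 = -1


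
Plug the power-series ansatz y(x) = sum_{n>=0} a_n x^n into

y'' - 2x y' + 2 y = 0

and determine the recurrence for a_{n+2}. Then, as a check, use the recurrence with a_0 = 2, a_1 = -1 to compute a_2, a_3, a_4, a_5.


Substitute y = sum_n a_n x^n.
y''(x) has coefficient (n+2)(n+1) a_{n+2} at x^n;
-2 x y'(x) has coefficient -2 n a_n at x^n (shift);
2 y(x) has coefficient 2 a_n at x^n.
Matching x^n: (n+2)(n+1) a_{n+2} + (-2n + 2) a_n = 0.
Thus a_{n+2} = (2n - 2) / ((n+1)(n+2)) * a_n.

Check with a_0 = 2, a_1 = -1 (apply the recurrence for n = 0, 1, 2, 3): a_0 = 2, a_1 = -1, a_2 = -2, a_3 = 0, a_4 = -1/3, a_5 = 0.

a_(n+2) = (2n - 2) / ((n+1)(n+2)) * a_n; check: a_0 = 2, a_1 = -1, a_2 = -2, a_3 = 0, a_4 = -1/3, a_5 = 0


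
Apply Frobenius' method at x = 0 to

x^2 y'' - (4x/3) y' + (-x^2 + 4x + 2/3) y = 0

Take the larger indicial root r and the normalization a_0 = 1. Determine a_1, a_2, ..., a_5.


Write in Frobenius form y'' + (p(x)/x) y' + (q(x)/x^2) y = 0:
  p(x) = -4/3,  q(x) = -x^2 + 4x + 2/3.
Indicial equation: r(r-1) + (-4/3) r + (2/3) = 0 -> roots r_1 = 2, r_2 = 1/3.
Take r = r_1 = 2. Let y(x) = x^r sum_{n>=0} a_n x^n with a_0 = 1.
Substitute y = x^r sum a_n x^n and match x^{r+n}. The recurrence is
  D(n) a_n + 4 a_{n-1} - 1 a_{n-2} = 0,  where D(n) = (r+n)(r+n-1) + (-4/3)(r+n) + (2/3).
  a_n = [-4 a_{n-1} + 1 a_{n-2}] / D(n).
Since the indicial polynomial factors as (r - r_1)(r - r_2), D(n) = (r_1 + n - r_1)(r_1 + n - r_2) = n(n + 5/3).
Evaluating step by step (a_0 = 1):
  n = 1: D(1) = 1(1 + 5/3) = 8/3; numerator = -4(1) = -4; a_1 = (-4)/(8/3) = -3/2
  n = 2: D(2) = 2(2 + 5/3) = 22/3; numerator = -4(-3/2) + 1(1) = 7; a_2 = (7)/(22/3) = 21/22
  n = 3: D(3) = 3(3 + 5/3) = 14; numerator = -4(21/22) + 1(-3/2) = -117/22; a_3 = (-117/22)/(14) = -117/308
  n = 4: D(4) = 4(4 + 5/3) = 68/3; numerator = -4(-117/308) + 1(21/22) = 381/154; a_4 = (381/154)/(68/3) = 1143/10472
  n = 5: D(5) = 5(5 + 5/3) = 100/3; numerator = -4(1143/10472) + 1(-117/308) = -4275/5236; a_5 = (-4275/5236)/(100/3) = -513/20944

r = 2; a_0 = 1; a_1 = -3/2; a_2 = 21/22; a_3 = -117/308; a_4 = 1143/10472; a_5 = -513/20944


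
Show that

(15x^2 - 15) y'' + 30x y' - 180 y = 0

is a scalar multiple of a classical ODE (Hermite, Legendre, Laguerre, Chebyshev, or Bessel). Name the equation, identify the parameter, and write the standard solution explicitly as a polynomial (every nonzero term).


All three coefficients share the factor -15; dividing through by -15 gives  (1 - x^2) y'' - 2x y' + 12 y = 0.
This matches the Legendre equation (1 - x^2) y'' - 2x y' + n(n+1) y = 0 (note the -2x y' term) with n(n+1) = 12, so n = 3; the polynomial solution is P_3(x).
With y = sum_k a_k x^k, matching x^k gives (k+2)(k+1) a_{k+2} = [k(k+1) - n(n+1)] a_k = (k - 3)(k + 4) a_k. The right side vanishes at k = 3, so the series with the parity of 3 terminates at degree 3.
Standard normalization (P_n(1) = 1): leading coefficient (2n)!/(2^n (n!)^2) = 720/(8*36) = 5/2, so a_3 = 5/2. Work downward with a_k = (k+1)(k+2) a_{k+2} / ((k - 3)(k + 4)):
  a_1 = (2)(3)(5/2) / ((1 - 3)(1 + 4)) = 15/(-10) = -3/2
Hence P_3(x) = 5 x^3/2 - 3 x/2.

P_3(x); series = 5 x^3/2 - 3 x/2


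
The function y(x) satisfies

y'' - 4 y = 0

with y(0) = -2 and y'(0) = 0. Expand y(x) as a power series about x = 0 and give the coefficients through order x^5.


Ansatz: y(x) = sum_{n>=0} a_n x^n, so y'(x) = sum_{n>=1} n a_n x^(n-1) and y''(x) = sum_{n>=2} n(n-1) a_n x^(n-2).
Substitute into P(x) y'' + Q(x) y' + R(x) y = 0 with P(x) = 1, Q(x) = 0, R(x) = -4, and match powers of x.
Initial conditions: a_0 = -2, a_1 = 0.
Setting the coefficient of each power of x to zero and solving order by order (substituting the coefficients already found):
  x^0: 2 a_2 - 4 a_0 = 0  ->  2 a_2 = 4 a_0 = -8  ->  a_2 = -4
  x^1: 6 a_3 - 4 a_1 = 0  ->  6 a_3 = 4 a_1 = 0  ->  a_3 = 0
  x^2: 12 a_4 - 4 a_2 = 0  ->  12 a_4 = 4 a_2 = -16  ->  a_4 = -4/3
  x^3: 20 a_5 - 4 a_3 = 0  ->  20 a_5 = 4 a_3 = 0  ->  a_5 = 0
Truncated series: y(x) = -2 - 4 x^2 - (4/3) x^4 + O(x^6).

a_0 = -2; a_1 = 0; a_2 = -4; a_3 = 0; a_4 = -4/3; a_5 = 0


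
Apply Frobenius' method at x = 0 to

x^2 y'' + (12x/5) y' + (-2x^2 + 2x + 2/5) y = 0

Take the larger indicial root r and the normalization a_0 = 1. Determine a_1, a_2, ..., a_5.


Write in Frobenius form y'' + (p(x)/x) y' + (q(x)/x^2) y = 0:
  p(x) = 12/5,  q(x) = -2x^2 + 2x + 2/5.
Indicial equation: r(r-1) + (12/5) r + (2/5) = 0 -> roots r_1 = -2/5, r_2 = -1.
Take r = r_1 = -2/5. Let y(x) = x^r sum_{n>=0} a_n x^n with a_0 = 1.
Substitute y = x^r sum a_n x^n and match x^{r+n}. The recurrence is
  D(n) a_n + 2 a_{n-1} - 2 a_{n-2} = 0,  where D(n) = (r+n)(r+n-1) + (12/5)(r+n) + (2/5).
  a_n = [-2 a_{n-1} + 2 a_{n-2}] / D(n).
Since the indicial polynomial factors as (r - r_1)(r - r_2), D(n) = (r_1 + n - r_1)(r_1 + n - r_2) = n(n + 3/5).
Evaluating step by step (a_0 = 1):
  n = 1: D(1) = 1(1 + 3/5) = 8/5; numerator = -2(1) = -2; a_1 = (-2)/(8/5) = -5/4
  n = 2: D(2) = 2(2 + 3/5) = 26/5; numerator = -2(-5/4) + 2(1) = 9/2; a_2 = (9/2)/(26/5) = 45/52
  n = 3: D(3) = 3(3 + 3/5) = 54/5; numerator = -2(45/52) + 2(-5/4) = -55/13; a_3 = (-55/13)/(54/5) = -275/702
  n = 4: D(4) = 4(4 + 3/5) = 92/5; numerator = -2(-275/702) + 2(45/52) = 1765/702; a_4 = (1765/702)/(92/5) = 8825/64584
  n = 5: D(5) = 5(5 + 3/5) = 28; numerator = -2(8825/64584) + 2(-275/702) = -875/828; a_5 = (-875/828)/(28) = -125/3312

r = -2/5; a_0 = 1; a_1 = -5/4; a_2 = 45/52; a_3 = -275/702; a_4 = 8825/64584; a_5 = -125/3312


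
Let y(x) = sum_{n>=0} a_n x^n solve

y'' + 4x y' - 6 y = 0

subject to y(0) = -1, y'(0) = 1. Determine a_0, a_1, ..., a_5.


Ansatz: y(x) = sum_{n>=0} a_n x^n, so y'(x) = sum_{n>=1} n a_n x^(n-1) and y''(x) = sum_{n>=2} n(n-1) a_n x^(n-2).
Substitute into P(x) y'' + Q(x) y' + R(x) y = 0 with P(x) = 1, Q(x) = 4x, R(x) = -6, and match powers of x.
Initial conditions: a_0 = -1, a_1 = 1.
Setting the coefficient of each power of x to zero and solving order by order (substituting the coefficients already found):
  x^0: 2 a_2 - 6 a_0 = 0  ->  2 a_2 = 6 a_0 = -6  ->  a_2 = -3
  x^1: 6 a_3 - 2 a_1 = 0  ->  6 a_3 = 2 a_1 = 2  ->  a_3 = 1/3
  x^2: 12 a_4 + 2 a_2 = 0  ->  12 a_4 = -2 a_2 = 6  ->  a_4 = 1/2
  x^3: 20 a_5 + 6 a_3 = 0  ->  20 a_5 = -6 a_3 = -2  ->  a_5 = -1/10
Truncated series: y(x) = -1 + x - 3 x^2 + (1/3) x^3 + (1/2) x^4 - (1/10) x^5 + O(x^6).

a_0 = -1; a_1 = 1; a_2 = -3; a_3 = 1/3; a_4 = 1/2; a_5 = -1/10


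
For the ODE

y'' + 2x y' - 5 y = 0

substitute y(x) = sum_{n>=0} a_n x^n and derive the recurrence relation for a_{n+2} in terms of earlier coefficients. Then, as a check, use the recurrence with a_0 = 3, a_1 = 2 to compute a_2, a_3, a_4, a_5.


Substitute y = sum_n a_n x^n.
y''(x) has coefficient (n+2)(n+1) a_{n+2} at x^n;
2 x y'(x) has coefficient 2 n a_n at x^n (shift);
-5 y(x) has coefficient -5 a_n at x^n.
Matching x^n: (n+2)(n+1) a_{n+2} + (2n - 5) a_n = 0.
Thus a_{n+2} = (-2n + 5) / ((n+1)(n+2)) * a_n.

Check with a_0 = 3, a_1 = 2 (apply the recurrence for n = 0, 1, 2, 3): a_0 = 3, a_1 = 2, a_2 = 15/2, a_3 = 1, a_4 = 5/8, a_5 = -1/20.

a_(n+2) = (-2n + 5) / ((n+1)(n+2)) * a_n; check: a_0 = 3, a_1 = 2, a_2 = 15/2, a_3 = 1, a_4 = 5/8, a_5 = -1/20


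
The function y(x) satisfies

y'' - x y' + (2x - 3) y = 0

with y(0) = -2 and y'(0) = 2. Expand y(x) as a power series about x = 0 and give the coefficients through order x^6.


Ansatz: y(x) = sum_{n>=0} a_n x^n, so y'(x) = sum_{n>=1} n a_n x^(n-1) and y''(x) = sum_{n>=2} n(n-1) a_n x^(n-2).
Substitute into P(x) y'' + Q(x) y' + R(x) y = 0 with P(x) = 1, Q(x) = -x, R(x) = 2x - 3, and match powers of x.
Initial conditions: a_0 = -2, a_1 = 2.
Setting the coefficient of each power of x to zero and solving order by order (substituting the coefficients already found):
  x^0: 2 a_2 - 3 a_0 = 0  ->  2 a_2 = 3 a_0 = -6  ->  a_2 = -3
  x^1: 6 a_3 - 4 a_1 + 2 a_0 = 0  ->  6 a_3 = 4 a_1 - 2 a_0 = 12  ->  a_3 = 2
  x^2: 12 a_4 - 5 a_2 + 2 a_1 = 0  ->  12 a_4 = 5 a_2 - 2 a_1 = -19  ->  a_4 = -19/12
  x^3: 20 a_5 - 6 a_3 + 2 a_2 = 0  ->  20 a_5 = 6 a_3 - 2 a_2 = 18  ->  a_5 = 9/10
  x^4: 30 a_6 - 7 a_4 + 2 a_3 = 0  ->  30 a_6 = 7 a_4 - 2 a_3 = -181/12  ->  a_6 = -181/360
Truncated series: y(x) = -2 + 2 x - 3 x^2 + 2 x^3 - (19/12) x^4 + (9/10) x^5 - (181/360) x^6 + O(x^7).

a_0 = -2; a_1 = 2; a_2 = -3; a_3 = 2; a_4 = -19/12; a_5 = 9/10; a_6 = -181/360


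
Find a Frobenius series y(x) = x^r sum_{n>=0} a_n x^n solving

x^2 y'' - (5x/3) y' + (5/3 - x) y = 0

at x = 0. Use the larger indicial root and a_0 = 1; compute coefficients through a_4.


Write in Frobenius form y'' + (p(x)/x) y' + (q(x)/x^2) y = 0:
  p(x) = -5/3,  q(x) = 5/3 - x.
Indicial equation: r(r-1) + (-5/3) r + (5/3) = 0 -> roots r_1 = 5/3, r_2 = 1.
Take r = r_1 = 5/3. Let y(x) = x^r sum_{n>=0} a_n x^n with a_0 = 1.
Substitute y = x^r sum a_n x^n and match x^{r+n}. The recurrence is
  D(n) a_n - 1 a_{n-1} = 0,  where D(n) = (r+n)(r+n-1) + (-5/3)(r+n) + (5/3).
  a_n = 1 / D(n) * a_{n-1}.
Since the indicial polynomial factors as (r - r_1)(r - r_2), D(n) = (r_1 + n - r_1)(r_1 + n - r_2) = n(n + 2/3).
Evaluating step by step (a_0 = 1):
  n = 1: D(1) = 1(1 + 2/3) = 5/3; numerator = 1(1) = 1; a_1 = (1)/(5/3) = 3/5
  n = 2: D(2) = 2(2 + 2/3) = 16/3; numerator = 1(3/5) = 3/5; a_2 = (3/5)/(16/3) = 9/80
  n = 3: D(3) = 3(3 + 2/3) = 11; numerator = 1(9/80) = 9/80; a_3 = (9/80)/(11) = 9/880
  n = 4: D(4) = 4(4 + 2/3) = 56/3; numerator = 1(9/880) = 9/880; a_4 = (9/880)/(56/3) = 27/49280

r = 5/3; a_0 = 1; a_1 = 3/5; a_2 = 9/80; a_3 = 9/880; a_4 = 27/49280


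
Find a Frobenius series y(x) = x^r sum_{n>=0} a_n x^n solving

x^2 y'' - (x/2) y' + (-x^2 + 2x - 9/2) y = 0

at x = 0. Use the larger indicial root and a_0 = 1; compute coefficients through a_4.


Write in Frobenius form y'' + (p(x)/x) y' + (q(x)/x^2) y = 0:
  p(x) = -1/2,  q(x) = -x^2 + 2x - 9/2.
Indicial equation: r(r-1) + (-1/2) r + (-9/2) = 0 -> roots r_1 = 3, r_2 = -3/2.
Take r = r_1 = 3. Let y(x) = x^r sum_{n>=0} a_n x^n with a_0 = 1.
Substitute y = x^r sum a_n x^n and match x^{r+n}. The recurrence is
  D(n) a_n + 2 a_{n-1} - 1 a_{n-2} = 0,  where D(n) = (r+n)(r+n-1) + (-1/2)(r+n) + (-9/2).
  a_n = [-2 a_{n-1} + 1 a_{n-2}] / D(n).
Since the indicial polynomial factors as (r - r_1)(r - r_2), D(n) = (r_1 + n - r_1)(r_1 + n - r_2) = n(n + 9/2).
Evaluating step by step (a_0 = 1):
  n = 1: D(1) = 1(1 + 9/2) = 11/2; numerator = -2(1) = -2; a_1 = (-2)/(11/2) = -4/11
  n = 2: D(2) = 2(2 + 9/2) = 13; numerator = -2(-4/11) + 1(1) = 19/11; a_2 = (19/11)/(13) = 19/143
  n = 3: D(3) = 3(3 + 9/2) = 45/2; numerator = -2(19/143) + 1(-4/11) = -90/143; a_3 = (-90/143)/(45/2) = -4/143
  n = 4: D(4) = 4(4 + 9/2) = 34; numerator = -2(-4/143) + 1(19/143) = 27/143; a_4 = (27/143)/(34) = 27/4862

r = 3; a_0 = 1; a_1 = -4/11; a_2 = 19/143; a_3 = -4/143; a_4 = 27/4862


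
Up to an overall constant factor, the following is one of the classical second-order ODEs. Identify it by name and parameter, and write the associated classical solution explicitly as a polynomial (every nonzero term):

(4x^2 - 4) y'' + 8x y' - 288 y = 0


All three coefficients share the factor -4; dividing through by -4 gives  (1 - x^2) y'' - 2x y' + 72 y = 0.
This matches the Legendre equation (1 - x^2) y'' - 2x y' + n(n+1) y = 0 (note the -2x y' term) with n(n+1) = 72, so n = 8; the polynomial solution is P_8(x).
With y = sum_k a_k x^k, matching x^k gives (k+2)(k+1) a_{k+2} = [k(k+1) - n(n+1)] a_k = (k - 8)(k + 9) a_k. The right side vanishes at k = 8, so the series with the parity of 8 terminates at degree 8.
Standard normalization (P_n(1) = 1): leading coefficient (2n)!/(2^n (n!)^2) = 20922789888000/(256*1625702400) = 6435/128, so a_8 = 6435/128. Work downward with a_k = (k+1)(k+2) a_{k+2} / ((k - 8)(k + 9)):
  a_6 = (7)(8)(6435/128) / ((6 - 8)(6 + 9)) = (45045/16)/(-30) = -3003/32
  a_4 = (5)(6)(-3003/32) / ((4 - 8)(4 + 9)) = (-45045/16)/(-52) = 3465/64
  a_2 = (3)(4)(3465/64) / ((2 - 8)(2 + 9)) = (10395/16)/(-66) = -315/32
  a_0 = (1)(2)(-315/32) / ((0 - 8)(0 + 9)) = (-315/16)/(-72) = 35/128
Hence P_8(x) = 6435 x^8/128 - 3003 x^6/32 + 3465 x^4/64 - 315 x^2/32 + 35/128.

P_8(x); series = 6435 x^8/128 - 3003 x^6/32 + 3465 x^4/64 - 315 x^2/32 + 35/128


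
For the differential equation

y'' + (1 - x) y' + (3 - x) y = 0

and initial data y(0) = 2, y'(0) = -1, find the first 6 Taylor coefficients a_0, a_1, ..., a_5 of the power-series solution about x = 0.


Ansatz: y(x) = sum_{n>=0} a_n x^n, so y'(x) = sum_{n>=1} n a_n x^(n-1) and y''(x) = sum_{n>=2} n(n-1) a_n x^(n-2).
Substitute into P(x) y'' + Q(x) y' + R(x) y = 0 with P(x) = 1, Q(x) = 1 - x, R(x) = 3 - x, and match powers of x.
Initial conditions: a_0 = 2, a_1 = -1.
Setting the coefficient of each power of x to zero and solving order by order (substituting the coefficients already found):
  x^0: 2 a_2 + a_1 + 3 a_0 = 0  ->  2 a_2 = -a_1 - 3 a_0 = -5  ->  a_2 = -5/2
  x^1: 6 a_3 + 2 a_2 + 2 a_1 - a_0 = 0  ->  6 a_3 = -2 a_2 - 2 a_1 + a_0 = 9  ->  a_3 = 3/2
  x^2: 12 a_4 + 3 a_3 + a_2 - a_1 = 0  ->  12 a_4 = -3 a_3 - a_2 + a_1 = -3  ->  a_4 = -1/4
  x^3: 20 a_5 + 4 a_4 - a_2 = 0  ->  20 a_5 = -4 a_4 + a_2 = -3/2  ->  a_5 = -3/40
Truncated series: y(x) = 2 - x - (5/2) x^2 + (3/2) x^3 - (1/4) x^4 - (3/40) x^5 + O(x^6).

a_0 = 2; a_1 = -1; a_2 = -5/2; a_3 = 3/2; a_4 = -1/4; a_5 = -3/40


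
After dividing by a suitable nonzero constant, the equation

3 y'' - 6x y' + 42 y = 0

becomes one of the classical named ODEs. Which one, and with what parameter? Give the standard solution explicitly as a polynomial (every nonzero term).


All three coefficients share the factor 3; dividing through by 3 gives  y'' - 2x y' + 14 y = 0.
This matches the Hermite equation y'' - 2x y' + 2n y = 0 with 2n = 14, so n = 7; the polynomial solution is H_7(x).
With y = sum_k a_k x^k, matching x^k gives (k+2)(k+1) a_{k+2} = 2(k - n) a_k = 2(k - 7) a_k. The right side vanishes at k = 7, so the series with the parity of 7 terminates at degree 7.
Standard normalization: leading coefficient of H_n is 2^n, so a_7 = 2^7 = 128. Work downward with a_k = (k+1)(k+2) a_{k+2} / (2(k - n)):
  a_5 = (6)(7)(128) / (2(5 - 7)) = 5376/(-4) = -1344
  a_3 = (4)(5)(-1344) / (2(3 - 7)) = -26880/(-8) = 3360
  a_1 = (2)(3)(3360) / (2(1 - 7)) = 20160/(-12) = -1680
Hence H_7(x) = 128 x^7 - 1344 x^5 + 3360 x^3 - 1680 x.

H_7(x); series = 128 x^7 - 1344 x^5 + 3360 x^3 - 1680 x


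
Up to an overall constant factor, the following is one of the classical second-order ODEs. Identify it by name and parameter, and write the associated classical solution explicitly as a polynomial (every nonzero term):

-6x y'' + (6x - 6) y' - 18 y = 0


All three coefficients share the factor -6; dividing through by -6 gives  x y'' + (1 - x) y' + 3 y = 0.
This matches the Laguerre equation x y'' + (1 - x) y' + n y = 0 with n = 3; the polynomial solution is L_3(x).
With y = sum_k a_k x^k, matching x^k gives (k+1)k a_{k+1} + (k+1) a_{k+1} - k a_k + n a_k = 0, i.e. (k+1)^2 a_{k+1} = (k - n) a_k = (k - 3) a_k. The right side vanishes at k = 3, so the series terminates at degree 3.
Standard normalization L_n(0) = 1 gives a_0 = 1. Work upward with a_{k+1} = (k - 3) a_k / (k+1)^2:
  a_1 = (0 - 3)(1) / 1^2 = -3/1 = -3
  a_2 = (1 - 3)(-3) / 2^2 = 6/4 = 3/2
  a_3 = (2 - 3)(3/2) / 3^2 = (-3/2)/9 = -1/6
Hence L_3(x) = -x^3/6 + 3 x^2/2 - 3 x + 1.

L_3(x); series = -x^3/6 + 3 x^2/2 - 3 x + 1


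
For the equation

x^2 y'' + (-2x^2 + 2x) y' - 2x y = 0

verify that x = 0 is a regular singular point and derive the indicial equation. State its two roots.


Divide by x^2 to reach normal form y'' + P_1(x) y' + P_2(x) y = 0 with P_1(x) = -2 + 2/x and P_2(x) = -2/x.
x = 0 is a singular point because the y'-coefficient -2 + 2/x has a pole at x = 0 and the y-coefficient -2/x has a pole at x = 0.
It is a regular singular point because x P_1(x) = p(x) = 2 - 2x and x^2 P_2(x) = q(x) = -2x are polynomials, hence analytic at x = 0.
p(0) = 2,  q(0) = 0.
Indicial equation: r(r-1) + p(0) r + q(0) = 0, i.e. r^2 + (p(0) - 1) r + q(0) = 0, i.e. r^2 + 1 r = 0.
Discriminant: (1)^2 - 4(0) = 1, so r = (-1 ± 1)/2.
Solving: r_1 = 0, r_2 = -1.

indicial: r^2 + 1 r = 0; roots r_1 = 0, r_2 = -1


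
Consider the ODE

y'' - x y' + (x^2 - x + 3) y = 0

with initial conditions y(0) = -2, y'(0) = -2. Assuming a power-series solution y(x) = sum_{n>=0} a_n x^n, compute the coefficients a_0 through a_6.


Ansatz: y(x) = sum_{n>=0} a_n x^n, so y'(x) = sum_{n>=1} n a_n x^(n-1) and y''(x) = sum_{n>=2} n(n-1) a_n x^(n-2).
Substitute into P(x) y'' + Q(x) y' + R(x) y = 0 with P(x) = 1, Q(x) = -x, R(x) = x^2 - x + 3, and match powers of x.
Initial conditions: a_0 = -2, a_1 = -2.
Setting the coefficient of each power of x to zero and solving order by order (substituting the coefficients already found):
  x^0: 2 a_2 + 3 a_0 = 0  ->  2 a_2 = -3 a_0 = 6  ->  a_2 = 3
  x^1: 6 a_3 + 2 a_1 - a_0 = 0  ->  6 a_3 = -2 a_1 + a_0 = 2  ->  a_3 = 1/3
  x^2: 12 a_4 + a_2 - a_1 + a_0 = 0  ->  12 a_4 = -a_2 + a_1 - a_0 = -3  ->  a_4 = -1/4
  x^3: 20 a_5 - a_2 + a_1 = 0  ->  20 a_5 = a_2 - a_1 = 5  ->  a_5 = 1/4
  x^4: 30 a_6 - a_4 - a_3 + a_2 = 0  ->  30 a_6 = a_4 + a_3 - a_2 = -35/12  ->  a_6 = -7/72
Truncated series: y(x) = -2 - 2 x + 3 x^2 + (1/3) x^3 - (1/4) x^4 + (1/4) x^5 - (7/72) x^6 + O(x^7).

a_0 = -2; a_1 = -2; a_2 = 3; a_3 = 1/3; a_4 = -1/4; a_5 = 1/4; a_6 = -7/72


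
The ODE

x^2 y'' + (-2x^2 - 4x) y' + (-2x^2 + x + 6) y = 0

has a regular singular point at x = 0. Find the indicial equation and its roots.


Divide by x^2 to reach normal form y'' + P_1(x) y' + P_2(x) y = 0 with P_1(x) = -2 - 4/x and P_2(x) = -2 + 1/x + 6/x^2.
x = 0 is a singular point because the y'-coefficient -2 - 4/x has a pole at x = 0 and the y-coefficient -2 + 1/x + 6/x^2 has a pole at x = 0.
It is a regular singular point because x P_1(x) = p(x) = -2x - 4 and x^2 P_2(x) = q(x) = -2x^2 + x + 6 are polynomials, hence analytic at x = 0.
p(0) = -4,  q(0) = 6.
Indicial equation: r(r-1) + p(0) r + q(0) = 0, i.e. r^2 + (p(0) - 1) r + q(0) = 0, i.e. r^2 - 5 r + 6 = 0.
Discriminant: (-5)^2 - 4(6) = 1, so r = (5 ± 1)/2.
Solving: r_1 = 3, r_2 = 2.

indicial: r^2 - 5 r + 6 = 0; roots r_1 = 3, r_2 = 2


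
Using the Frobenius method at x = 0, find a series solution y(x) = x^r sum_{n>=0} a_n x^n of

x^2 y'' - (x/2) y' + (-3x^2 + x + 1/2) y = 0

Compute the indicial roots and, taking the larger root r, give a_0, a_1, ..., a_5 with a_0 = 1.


Write in Frobenius form y'' + (p(x)/x) y' + (q(x)/x^2) y = 0:
  p(x) = -1/2,  q(x) = -3x^2 + x + 1/2.
Indicial equation: r(r-1) + (-1/2) r + (1/2) = 0 -> roots r_1 = 1, r_2 = 1/2.
Take r = r_1 = 1. Let y(x) = x^r sum_{n>=0} a_n x^n with a_0 = 1.
Substitute y = x^r sum a_n x^n and match x^{r+n}. The recurrence is
  D(n) a_n + 1 a_{n-1} - 3 a_{n-2} = 0,  where D(n) = (r+n)(r+n-1) + (-1/2)(r+n) + (1/2).
  a_n = [-1 a_{n-1} + 3 a_{n-2}] / D(n).
Since the indicial polynomial factors as (r - r_1)(r - r_2), D(n) = (r_1 + n - r_1)(r_1 + n - r_2) = n(n + 1/2).
Evaluating step by step (a_0 = 1):
  n = 1: D(1) = 1(1 + 1/2) = 3/2; numerator = -1(1) = -1; a_1 = (-1)/(3/2) = -2/3
  n = 2: D(2) = 2(2 + 1/2) = 5; numerator = -1(-2/3) + 3(1) = 11/3; a_2 = (11/3)/(5) = 11/15
  n = 3: D(3) = 3(3 + 1/2) = 21/2; numerator = -1(11/15) + 3(-2/3) = -41/15; a_3 = (-41/15)/(21/2) = -82/315
  n = 4: D(4) = 4(4 + 1/2) = 18; numerator = -1(-82/315) + 3(11/15) = 155/63; a_4 = (155/63)/(18) = 155/1134
  n = 5: D(5) = 5(5 + 1/2) = 55/2; numerator = -1(155/1134) + 3(-82/315) = -5203/5670; a_5 = (-5203/5670)/(55/2) = -473/14175

r = 1; a_0 = 1; a_1 = -2/3; a_2 = 11/15; a_3 = -82/315; a_4 = 155/1134; a_5 = -473/14175


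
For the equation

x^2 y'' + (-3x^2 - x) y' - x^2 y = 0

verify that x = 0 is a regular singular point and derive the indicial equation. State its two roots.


Divide by x^2 to reach normal form y'' + P_1(x) y' + P_2(x) y = 0 with P_1(x) = -3 - 1/x and P_2(x) = -1.
x = 0 is a singular point because the y'-coefficient -3 - 1/x has a pole at x = 0.
It is a regular singular point because x P_1(x) = p(x) = -3x - 1 and x^2 P_2(x) = q(x) = -x^2 are polynomials, hence analytic at x = 0.
p(0) = -1,  q(0) = 0.
Indicial equation: r(r-1) + p(0) r + q(0) = 0, i.e. r^2 + (p(0) - 1) r + q(0) = 0, i.e. r^2 - 2 r = 0.
Discriminant: (-2)^2 - 4(0) = 4, so r = (2 ± 2)/2.
Solving: r_1 = 2, r_2 = 0.

indicial: r^2 - 2 r = 0; roots r_1 = 2, r_2 = 0


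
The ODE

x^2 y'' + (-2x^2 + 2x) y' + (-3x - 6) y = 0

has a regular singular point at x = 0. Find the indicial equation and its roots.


Divide by x^2 to reach normal form y'' + P_1(x) y' + P_2(x) y = 0 with P_1(x) = -2 + 2/x and P_2(x) = -3/x - 6/x^2.
x = 0 is a singular point because the y'-coefficient -2 + 2/x has a pole at x = 0 and the y-coefficient -3/x - 6/x^2 has a pole at x = 0.
It is a regular singular point because x P_1(x) = p(x) = 2 - 2x and x^2 P_2(x) = q(x) = -3x - 6 are polynomials, hence analytic at x = 0.
p(0) = 2,  q(0) = -6.
Indicial equation: r(r-1) + p(0) r + q(0) = 0, i.e. r^2 + (p(0) - 1) r + q(0) = 0, i.e. r^2 + 1 r - 6 = 0.
Discriminant: (1)^2 - 4(-6) = 25, so r = (-1 ± 5)/2.
Solving: r_1 = 2, r_2 = -3.

indicial: r^2 + 1 r - 6 = 0; roots r_1 = 2, r_2 = -3


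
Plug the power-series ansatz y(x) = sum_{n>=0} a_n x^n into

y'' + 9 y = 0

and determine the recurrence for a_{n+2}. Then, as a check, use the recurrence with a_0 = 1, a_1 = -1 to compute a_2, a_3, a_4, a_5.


Substitute y = sum_n a_n x^n into y'' + (const) y = 0.
y''(x) = sum_{n>=0} (n+2)(n+1) a_{n+2} x^n.
The ODE becomes sum_n [(n+2)(n+1) a_{n+2} + 9 a_n] x^n = 0.
Setting each coefficient to zero gives the recurrence:
  (n+2)(n+1) a_{n+2} + 9 a_n = 0,
  a_{n+2} = -9 / ((n+1)(n+2)) a_n.

Check with a_0 = 1, a_1 = -1 (apply the recurrence for n = 0, 1, 2, 3): a_0 = 1, a_1 = -1, a_2 = -9/2, a_3 = 3/2, a_4 = 27/8, a_5 = -27/40.

a_{n+2} = -9/((n+1)(n+2)) * a_n; check: a_0 = 1, a_1 = -1, a_2 = -9/2, a_3 = 3/2, a_4 = 27/8, a_5 = -27/40


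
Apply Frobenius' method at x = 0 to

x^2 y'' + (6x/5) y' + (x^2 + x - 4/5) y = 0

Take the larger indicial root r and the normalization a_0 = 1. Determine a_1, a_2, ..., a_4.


Write in Frobenius form y'' + (p(x)/x) y' + (q(x)/x^2) y = 0:
  p(x) = 6/5,  q(x) = x^2 + x - 4/5.
Indicial equation: r(r-1) + (6/5) r + (-4/5) = 0 -> roots r_1 = 4/5, r_2 = -1.
Take r = r_1 = 4/5. Let y(x) = x^r sum_{n>=0} a_n x^n with a_0 = 1.
Substitute y = x^r sum a_n x^n and match x^{r+n}. The recurrence is
  D(n) a_n + 1 a_{n-1} + 1 a_{n-2} = 0,  where D(n) = (r+n)(r+n-1) + (6/5)(r+n) + (-4/5).
  a_n = [-1 a_{n-1} - 1 a_{n-2}] / D(n).
Since the indicial polynomial factors as (r - r_1)(r - r_2), D(n) = (r_1 + n - r_1)(r_1 + n - r_2) = n(n + 9/5).
Evaluating step by step (a_0 = 1):
  n = 1: D(1) = 1(1 + 9/5) = 14/5; numerator = -1(1) = -1; a_1 = (-1)/(14/5) = -5/14
  n = 2: D(2) = 2(2 + 9/5) = 38/5; numerator = -1(-5/14) - 1(1) = -9/14; a_2 = (-9/14)/(38/5) = -45/532
  n = 3: D(3) = 3(3 + 9/5) = 72/5; numerator = -1(-45/532) - 1(-5/14) = 235/532; a_3 = (235/532)/(72/5) = 1175/38304
  n = 4: D(4) = 4(4 + 9/5) = 116/5; numerator = -1(1175/38304) - 1(-45/532) = 295/5472; a_4 = (295/5472)/(116/5) = 1475/634752

r = 4/5; a_0 = 1; a_1 = -5/14; a_2 = -45/532; a_3 = 1175/38304; a_4 = 1475/634752


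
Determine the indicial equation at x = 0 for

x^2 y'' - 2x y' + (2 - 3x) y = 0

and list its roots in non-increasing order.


Divide by x^2 to reach normal form y'' + P_1(x) y' + P_2(x) y = 0 with P_1(x) = -2/x and P_2(x) = -3/x + 2/x^2.
x = 0 is a singular point because the y'-coefficient -2/x has a pole at x = 0 and the y-coefficient -3/x + 2/x^2 has a pole at x = 0.
It is a regular singular point because x P_1(x) = p(x) = -2 and x^2 P_2(x) = q(x) = 2 - 3x are polynomials, hence analytic at x = 0.
p(0) = -2,  q(0) = 2.
Indicial equation: r(r-1) + p(0) r + q(0) = 0, i.e. r^2 + (p(0) - 1) r + q(0) = 0, i.e. r^2 - 3 r + 2 = 0.
Discriminant: (-3)^2 - 4(2) = 1, so r = (3 ± 1)/2.
Solving: r_1 = 2, r_2 = 1.

indicial: r^2 - 3 r + 2 = 0; roots r_1 = 2, r_2 = 1


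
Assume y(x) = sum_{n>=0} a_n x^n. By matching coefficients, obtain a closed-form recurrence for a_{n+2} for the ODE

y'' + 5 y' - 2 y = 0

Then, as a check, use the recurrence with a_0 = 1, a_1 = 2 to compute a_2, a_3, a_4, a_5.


Substitute y = sum_n a_n x^n.
y''(x) has coefficient (n+2)(n+1) a_{n+2} at x^n;
5 y'(x) has coefficient 5 (n+1) a_{n+1} at x^n;
-2 y(x) has coefficient -2 a_n at x^n.
Matching x^n: (n+2)(n+1) a_{n+2} + 5 (n+1) a_{n+1} - 2 a_n = 0.
Thus a_{n+2} = [-5 (n+1) a_{n+1} + 2 a_n] / ((n+1)(n+2)).

Check with a_0 = 1, a_1 = 2 (apply the recurrence for n = 0, 1, 2, 3): a_0 = 1, a_1 = 2, a_2 = -4, a_3 = 22/3, a_4 = -59/6, a_5 = 317/30.

a_(n+2) = [-5 (n+1) a_(n+1) + 2 a_n] / ((n+1)(n+2)); check: a_0 = 1, a_1 = 2, a_2 = -4, a_3 = 22/3, a_4 = -59/6, a_5 = 317/30


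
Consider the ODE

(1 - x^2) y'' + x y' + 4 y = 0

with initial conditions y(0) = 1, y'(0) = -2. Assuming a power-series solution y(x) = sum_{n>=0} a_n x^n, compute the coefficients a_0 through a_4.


Ansatz: y(x) = sum_{n>=0} a_n x^n, so y'(x) = sum_{n>=1} n a_n x^(n-1) and y''(x) = sum_{n>=2} n(n-1) a_n x^(n-2).
Substitute into P(x) y'' + Q(x) y' + R(x) y = 0 with P(x) = 1 - x^2, Q(x) = x, R(x) = 4, and match powers of x.
Initial conditions: a_0 = 1, a_1 = -2.
Setting the coefficient of each power of x to zero and solving order by order (substituting the coefficients already found):
  x^0: 2 a_2 + 4 a_0 = 0  ->  2 a_2 = -4 a_0 = -4  ->  a_2 = -2
  x^1: 6 a_3 + 5 a_1 = 0  ->  6 a_3 = -5 a_1 = 10  ->  a_3 = 5/3
  x^2: 12 a_4 + 4 a_2 = 0  ->  12 a_4 = -4 a_2 = 8  ->  a_4 = 2/3
Truncated series: y(x) = 1 - 2 x - 2 x^2 + (5/3) x^3 + (2/3) x^4 + O(x^5).

a_0 = 1; a_1 = -2; a_2 = -2; a_3 = 5/3; a_4 = 2/3


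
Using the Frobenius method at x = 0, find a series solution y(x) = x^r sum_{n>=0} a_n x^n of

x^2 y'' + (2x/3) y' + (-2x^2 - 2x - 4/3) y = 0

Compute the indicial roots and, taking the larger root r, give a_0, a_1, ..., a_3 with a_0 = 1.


Write in Frobenius form y'' + (p(x)/x) y' + (q(x)/x^2) y = 0:
  p(x) = 2/3,  q(x) = -2x^2 - 2x - 4/3.
Indicial equation: r(r-1) + (2/3) r + (-4/3) = 0 -> roots r_1 = 4/3, r_2 = -1.
Take r = r_1 = 4/3. Let y(x) = x^r sum_{n>=0} a_n x^n with a_0 = 1.
Substitute y = x^r sum a_n x^n and match x^{r+n}. The recurrence is
  D(n) a_n - 2 a_{n-1} - 2 a_{n-2} = 0,  where D(n) = (r+n)(r+n-1) + (2/3)(r+n) + (-4/3).
  a_n = [2 a_{n-1} + 2 a_{n-2}] / D(n).
Since the indicial polynomial factors as (r - r_1)(r - r_2), D(n) = (r_1 + n - r_1)(r_1 + n - r_2) = n(n + 7/3).
Evaluating step by step (a_0 = 1):
  n = 1: D(1) = 1(1 + 7/3) = 10/3; numerator = 2(1) = 2; a_1 = (2)/(10/3) = 3/5
  n = 2: D(2) = 2(2 + 7/3) = 26/3; numerator = 2(3/5) + 2(1) = 16/5; a_2 = (16/5)/(26/3) = 24/65
  n = 3: D(3) = 3(3 + 7/3) = 16; numerator = 2(24/65) + 2(3/5) = 126/65; a_3 = (126/65)/(16) = 63/520

r = 4/3; a_0 = 1; a_1 = 3/5; a_2 = 24/65; a_3 = 63/520


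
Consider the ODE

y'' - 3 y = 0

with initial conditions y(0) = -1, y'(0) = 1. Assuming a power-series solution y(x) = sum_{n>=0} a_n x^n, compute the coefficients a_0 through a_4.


Ansatz: y(x) = sum_{n>=0} a_n x^n, so y'(x) = sum_{n>=1} n a_n x^(n-1) and y''(x) = sum_{n>=2} n(n-1) a_n x^(n-2).
Substitute into P(x) y'' + Q(x) y' + R(x) y = 0 with P(x) = 1, Q(x) = 0, R(x) = -3, and match powers of x.
Initial conditions: a_0 = -1, a_1 = 1.
Setting the coefficient of each power of x to zero and solving order by order (substituting the coefficients already found):
  x^0: 2 a_2 - 3 a_0 = 0  ->  2 a_2 = 3 a_0 = -3  ->  a_2 = -3/2
  x^1: 6 a_3 - 3 a_1 = 0  ->  6 a_3 = 3 a_1 = 3  ->  a_3 = 1/2
  x^2: 12 a_4 - 3 a_2 = 0  ->  12 a_4 = 3 a_2 = -9/2  ->  a_4 = -3/8
Truncated series: y(x) = -1 + x - (3/2) x^2 + (1/2) x^3 - (3/8) x^4 + O(x^5).

a_0 = -1; a_1 = 1; a_2 = -3/2; a_3 = 1/2; a_4 = -3/8


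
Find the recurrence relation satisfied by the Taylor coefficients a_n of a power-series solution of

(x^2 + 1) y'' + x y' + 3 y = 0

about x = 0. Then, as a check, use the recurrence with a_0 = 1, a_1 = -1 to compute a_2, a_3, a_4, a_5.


Substitute y = sum_n a_n x^n.
(1 + 1 x^2) y'' contributes (n+2)(n+1) a_{n+2} + n(n-1) a_n at x^n.
x y'(x) contributes n a_n at x^n.
3 y(x) contributes 3 a_n at x^n.
Matching x^n: (n+2)(n+1) a_{n+2} + (n(n-1) + n + 3) a_n = 0.
Thus a_{n+2} = (-n(n-1) - n - 3) / ((n+1)(n+2)) * a_n.

Check with a_0 = 1, a_1 = -1 (apply the recurrence for n = 0, 1, 2, 3): a_0 = 1, a_1 = -1, a_2 = -3/2, a_3 = 2/3, a_4 = 7/8, a_5 = -2/5.

a_(n+2) = (-n(n-1) - n - 3) / ((n+1)(n+2)) * a_n; check: a_0 = 1, a_1 = -1, a_2 = -3/2, a_3 = 2/3, a_4 = 7/8, a_5 = -2/5
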